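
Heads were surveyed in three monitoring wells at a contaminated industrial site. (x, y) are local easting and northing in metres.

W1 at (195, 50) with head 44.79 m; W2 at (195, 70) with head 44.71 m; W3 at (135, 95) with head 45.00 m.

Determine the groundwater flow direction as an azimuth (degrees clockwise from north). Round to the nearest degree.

058°

With h = a·x + b·y + c and W1 as origin, the differences give:
  0·a + 20·b = -0.08
  (-60)·a + 45·b = +0.21
Eliminate b (×45 and ×20, subtract): 1200·a = -7.800 → a = ∂h/∂x = -0.006500
Back-substitute: b = ∂h/∂y = -0.004000.
Flow direction (−∇h) has components (+0.006500 E, +0.004000 N).
Azimuth = atan2(E, N) = atan2(+0.006500, +0.004000) = 58.4° ≈ 058°.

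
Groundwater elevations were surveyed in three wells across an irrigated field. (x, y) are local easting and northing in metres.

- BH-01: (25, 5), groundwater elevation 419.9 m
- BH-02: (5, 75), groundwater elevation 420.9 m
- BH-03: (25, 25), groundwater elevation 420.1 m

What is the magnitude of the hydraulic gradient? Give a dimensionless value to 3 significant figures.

0.0180

Differences from BH-01: to BH-02 (Δx, Δy, Δh) = (-20, 70, +1.0); to BH-03 = (0, 20, +0.2).
Determinant of the coordinate differences = (-20)·20 − 0·70 = -400.
∂h/∂x = [(+1.0)·20 − (+0.2)·70] / -400 = -0.01500
∂h/∂y = [(-20)·(+0.2) − 0·(+1.0)] / -400 = +0.01000
|∇h| = √(-0.01500² + 0.01000²) = 0.01803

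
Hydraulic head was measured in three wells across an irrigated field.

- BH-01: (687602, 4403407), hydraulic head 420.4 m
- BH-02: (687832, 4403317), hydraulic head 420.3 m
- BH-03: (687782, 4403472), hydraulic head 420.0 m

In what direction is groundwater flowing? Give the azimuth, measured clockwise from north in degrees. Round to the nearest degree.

030°

Differences from BH-01: to BH-02 (Δx, Δy, Δh) = (230, -90, -0.1); to BH-03 = (180, 65, -0.4).
Solve a·Δx + b·Δy = Δh: det = 230·65 − 180·(-90) = 31150.
∂h/∂x = [(-0.1)·65 − (-0.4)·(-90)] / 31150 = -0.001364
∂h/∂y = [230·(-0.4) − 180·(-0.1)] / 31150 = -0.002376
Flow direction (−∇h) has components (+0.001364 E, +0.002376 N).
Azimuth = atan2(E, N) = atan2(+0.001364, +0.002376) = 29.9° ≈ 030°.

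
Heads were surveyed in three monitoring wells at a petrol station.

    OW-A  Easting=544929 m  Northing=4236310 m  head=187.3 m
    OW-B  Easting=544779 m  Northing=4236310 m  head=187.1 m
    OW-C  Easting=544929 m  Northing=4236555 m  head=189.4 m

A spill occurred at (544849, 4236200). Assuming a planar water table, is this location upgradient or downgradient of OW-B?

∂h/∂x = (187.1 − 187.3) / (544779 − 544929) = +0.001333
∂h/∂y = (189.4 − 187.3) / (4236555 − 4236310) = +0.008571
Head at (544849, 4236200) = 187.3 + (+0.001333)·(-80) + (+0.008571)·(-110) = 186.25 m.
That is lower than the 187.1 m at OW-B, so the point is downgradient.

downgradient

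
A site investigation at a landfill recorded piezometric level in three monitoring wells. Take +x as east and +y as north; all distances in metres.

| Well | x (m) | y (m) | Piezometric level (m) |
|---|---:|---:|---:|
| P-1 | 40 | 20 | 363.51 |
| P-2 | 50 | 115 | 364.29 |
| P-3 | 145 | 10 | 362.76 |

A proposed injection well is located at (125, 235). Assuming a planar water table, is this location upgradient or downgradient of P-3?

Taking P-1 as reference: P-2−P-1 = (10, 95, +0.78); P-3−P-1 = (105, -10, -0.75).
Determinant of the coordinate differences = 10·(-10) − 105·95 = -10075.
∂h/∂x = [(+0.78)·(-10) − (-0.75)·95] / -10075 = -0.006298
∂h/∂y = [10·(-0.75) − 105·(+0.78)] / -10075 = +0.008873
Head at (125, 235) = 363.51 + (-0.006298)·(85) + (+0.008873)·(215) = 364.88 m.
That is higher than the 362.76 m at P-3, so the point is upgradient.

upgradient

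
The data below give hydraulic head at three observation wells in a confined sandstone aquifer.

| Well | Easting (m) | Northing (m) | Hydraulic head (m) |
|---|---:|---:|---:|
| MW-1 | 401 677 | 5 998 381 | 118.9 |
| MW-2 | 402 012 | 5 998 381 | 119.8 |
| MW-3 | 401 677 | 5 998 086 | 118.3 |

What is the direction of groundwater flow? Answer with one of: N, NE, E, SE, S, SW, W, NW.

∂h/∂x = (119.8 − 118.9) / (402012 − 401677) = +0.002687
∂h/∂y = (118.3 − 118.9) / (5998086 − 5998381) = +0.002034
Flow = −∇h = (-0.002687 east, -0.002034 north), which points southwest.

SW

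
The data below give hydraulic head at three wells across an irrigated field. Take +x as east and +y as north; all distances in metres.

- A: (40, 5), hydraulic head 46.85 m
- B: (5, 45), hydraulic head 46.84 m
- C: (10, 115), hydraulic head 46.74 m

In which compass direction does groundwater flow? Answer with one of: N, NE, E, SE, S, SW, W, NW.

NE

With h = a·x + b·y + c and A as origin, the differences give:
  (-35)·a + 40·b = -0.01
  (-30)·a + 110·b = -0.11
Eliminate b (×110 and ×40, subtract): -2650·a = 3.300 → a = ∂h/∂x = -0.001245
Back-substitute: b = ∂h/∂y = -0.001340.
Flow = −∇h = (+0.001245 east, +0.001340 north), which points northeast.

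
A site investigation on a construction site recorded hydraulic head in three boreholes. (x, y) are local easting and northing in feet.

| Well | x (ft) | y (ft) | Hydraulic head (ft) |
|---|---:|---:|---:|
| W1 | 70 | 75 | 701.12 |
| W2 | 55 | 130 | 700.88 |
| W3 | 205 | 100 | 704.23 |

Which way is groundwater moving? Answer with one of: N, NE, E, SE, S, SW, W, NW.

W

Differences from W1: to W2 (Δx, Δy, Δh) = (-15, 55, -0.24); to W3 = (135, 25, +3.11).
Determinant of the coordinate differences = (-15)·25 − 135·55 = -7800.
∂h/∂x = [(-0.24)·25 − (+3.11)·55] / -7800 = +0.02270
∂h/∂y = [(-15)·(+3.11) − 135·(-0.24)] / -7800 = +0.001827
Flow = −∇h = (-0.02270 east, -0.001827 north), which points west.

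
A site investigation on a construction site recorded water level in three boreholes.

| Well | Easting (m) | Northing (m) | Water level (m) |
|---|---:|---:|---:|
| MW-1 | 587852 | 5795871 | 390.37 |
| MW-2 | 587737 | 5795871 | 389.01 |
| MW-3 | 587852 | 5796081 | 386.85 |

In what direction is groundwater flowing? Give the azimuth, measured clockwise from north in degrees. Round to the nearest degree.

∂h/∂x = (389.01 − 390.37) / (587737 − 587852) = +0.01183
∂h/∂y = (386.85 − 390.37) / (5796081 − 5795871) = -0.01676
Flow direction (−∇h) has components (-0.01183 E, +0.01676 N).
Azimuth = atan2(E, N) = atan2(-0.01183, +0.01676) = 324.8° ≈ 325°.

325°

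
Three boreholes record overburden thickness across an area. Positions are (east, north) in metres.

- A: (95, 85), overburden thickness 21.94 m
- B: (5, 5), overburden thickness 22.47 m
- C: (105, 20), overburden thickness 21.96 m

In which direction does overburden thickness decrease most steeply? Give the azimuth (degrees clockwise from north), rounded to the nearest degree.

Differences from A: to B (Δx, Δy, Δh) = (-90, -80, +0.53); to C = (10, -65, +0.02).
Solve a·Δx + b·Δy = Δd: det = (-90)·(-65) − 10·(-80) = 6650.
∂d/∂x = [(+0.53)·(-65) − (+0.02)·(-80)] / 6650 = -0.004940
∂d/∂y = [(-90)·(+0.02) − 10·(+0.53)] / 6650 = -0.001068
Steepest decrease is along −∇f: components (+0.004940 E, +0.001068 N).
Azimuth = atan2(+0.004940, +0.001068) = 77.8° ≈ 078°.

078°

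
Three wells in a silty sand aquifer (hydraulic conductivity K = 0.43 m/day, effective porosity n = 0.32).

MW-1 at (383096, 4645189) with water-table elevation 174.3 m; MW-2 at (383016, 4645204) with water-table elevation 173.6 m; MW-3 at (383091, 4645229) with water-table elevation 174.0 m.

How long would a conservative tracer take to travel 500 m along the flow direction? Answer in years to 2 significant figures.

Differences from MW-1: to MW-2 (Δx, Δy, Δh) = (-80, 15, -0.7); to MW-3 = (-5, 40, -0.3).
Solve a·Δx + b·Δy = Δh: det = (-80)·40 − (-5)·15 = -3125.
∂h/∂x = [(-0.7)·40 − (-0.3)·15] / -3125 = +0.007520
∂h/∂y = [(-80)·(-0.3) − (-5)·(-0.7)] / -3125 = -0.006560
|∇h| = √(0.007520² + -0.006560²) = 0.009979
Seepage velocity v = K·i/n = 0.43 × 0.009979 / 0.32 = 0.01341 m/day.
t = 500 / 0.01341 = 3.729e+04 days = 102 years.

100 years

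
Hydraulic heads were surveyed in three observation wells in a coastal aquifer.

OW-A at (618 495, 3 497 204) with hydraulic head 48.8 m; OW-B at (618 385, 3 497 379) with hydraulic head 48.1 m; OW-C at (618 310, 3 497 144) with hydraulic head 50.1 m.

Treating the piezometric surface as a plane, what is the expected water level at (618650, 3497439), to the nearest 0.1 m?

Differences from OW-A: to OW-B (Δx, Δy, Δh) = (-110, 175, -0.7); to OW-C = (-185, -60, +1.3).
Solve a·Δx + b·Δy = Δh: det = (-110)·(-60) − (-185)·175 = 38975.
∂h/∂x = [(-0.7)·(-60) − (+1.3)·175] / 38975 = -0.004759
∂h/∂y = [(-110)·(+1.3) − (-185)·(-0.7)] / 38975 = -0.006992
h(618650, 3497439) = 48.8 + (-0.004759)·(155) + (-0.006992)·(235) = 48.8 -0.738 -1.643 = 46.419 m.

46.4 m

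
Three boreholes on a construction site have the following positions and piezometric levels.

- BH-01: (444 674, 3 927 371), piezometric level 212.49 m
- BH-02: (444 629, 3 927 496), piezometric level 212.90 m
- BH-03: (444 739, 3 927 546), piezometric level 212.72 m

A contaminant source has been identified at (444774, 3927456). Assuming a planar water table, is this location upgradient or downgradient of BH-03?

downgradient

Differences from BH-01: to BH-02 (Δx, Δy, Δh) = (-45, 125, +0.41); to BH-03 = (65, 175, +0.23).
Solve a·Δx + b·Δy = Δh: det = (-45)·175 − 65·125 = -16000.
∂h/∂x = [(+0.41)·175 − (+0.23)·125] / -16000 = -0.002688
∂h/∂y = [(-45)·(+0.23) − 65·(+0.41)] / -16000 = +0.002312
Head at (444774, 3927456) = 212.49 + (-0.002688)·(100) + (+0.002312)·(85) = 212.42 m.
That is lower than the 212.72 m at BH-03, so the point is downgradient.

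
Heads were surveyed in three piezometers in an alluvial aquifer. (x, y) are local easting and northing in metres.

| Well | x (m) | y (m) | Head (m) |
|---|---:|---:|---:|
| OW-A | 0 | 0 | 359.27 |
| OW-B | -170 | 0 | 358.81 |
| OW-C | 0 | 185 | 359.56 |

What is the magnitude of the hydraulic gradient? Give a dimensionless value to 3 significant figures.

0.00313

∂h/∂x = (358.81 − 359.27) / (-170 − 0) = +0.002706
∂h/∂y = (359.56 − 359.27) / (185 − 0) = +0.001568
|∇h| = √(0.002706² + 0.001568²) = 0.003127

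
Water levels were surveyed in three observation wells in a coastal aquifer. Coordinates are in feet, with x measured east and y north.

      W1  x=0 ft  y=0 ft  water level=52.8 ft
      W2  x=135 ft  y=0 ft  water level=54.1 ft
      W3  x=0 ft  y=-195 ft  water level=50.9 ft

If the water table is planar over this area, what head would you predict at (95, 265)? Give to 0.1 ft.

∂h/∂x = (54.1 − 52.8) / (135 − 0) = +0.009630
∂h/∂y = (50.9 − 52.8) / (-195 − 0) = +0.009744
h(95, 265) = 52.8 + (+0.009630)·(95) + (+0.009744)·(265) = 52.8 +0.915 +2.582 = 56.297 ft.

56.3 ft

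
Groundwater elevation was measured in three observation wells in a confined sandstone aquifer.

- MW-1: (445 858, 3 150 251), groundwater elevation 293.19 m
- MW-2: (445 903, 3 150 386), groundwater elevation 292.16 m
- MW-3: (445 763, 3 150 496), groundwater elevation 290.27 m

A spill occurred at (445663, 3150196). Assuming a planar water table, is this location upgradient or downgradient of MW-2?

upgradient

Taking MW-1 as reference: MW-2−MW-1 = (45, 135, -1.03); MW-3−MW-1 = (-95, 245, -2.92).
Determinant of the coordinate differences = 45·245 − (-95)·135 = 23850.
∂h/∂x = [(-1.03)·245 − (-2.92)·135] / 23850 = +0.005948
∂h/∂y = [45·(-2.92) − (-95)·(-1.03)] / 23850 = -0.009612
Head at (445663, 3150196) = 293.19 + (+0.005948)·(-195) + (-0.009612)·(-55) = 292.56 m.
That is higher than the 292.16 m at MW-2, so the point is upgradient.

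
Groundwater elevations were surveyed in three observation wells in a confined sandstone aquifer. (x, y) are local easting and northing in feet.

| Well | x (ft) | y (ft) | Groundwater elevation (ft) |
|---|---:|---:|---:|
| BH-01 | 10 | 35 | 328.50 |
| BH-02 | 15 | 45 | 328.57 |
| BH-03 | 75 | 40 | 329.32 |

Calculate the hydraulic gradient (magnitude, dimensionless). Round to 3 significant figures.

0.0126

Three-point gradient (reference BH-01): Δ to BH-02 = (5, 10, +0.07), Δ to BH-03 = (65, 5, +0.82).
∂h/∂x = +0.01256, ∂h/∂y = +0.0007200 (det = -625).
|∇h| = √(0.01256² + 0.0007200²) = 0.01258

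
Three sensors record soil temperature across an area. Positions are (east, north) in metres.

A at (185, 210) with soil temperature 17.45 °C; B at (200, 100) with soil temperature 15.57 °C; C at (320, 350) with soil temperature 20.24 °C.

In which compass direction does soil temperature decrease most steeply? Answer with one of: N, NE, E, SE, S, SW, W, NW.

With T = a·x + b·y + c and A as origin, the differences give:
  15·a + (-110)·b = -1.88
  135·a + 140·b = +2.79
Eliminate b (×140 and ×(-110), subtract): 16950·a = 43.700 → a = ∂T/∂x = +0.002578
Back-substitute: b = ∂T/∂y = +0.01744.
Steepest decrease is along −∇f = (-0.002578 E, -0.01744 N) → south.

S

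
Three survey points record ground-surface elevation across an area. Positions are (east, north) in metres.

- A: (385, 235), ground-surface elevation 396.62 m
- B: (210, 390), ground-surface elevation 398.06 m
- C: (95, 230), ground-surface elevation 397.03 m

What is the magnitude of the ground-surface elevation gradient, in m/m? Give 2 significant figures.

With z = a·x + b·y + c and A as origin, the differences give:
  (-175)·a + 155·b = +1.44
  (-290)·a + (-5)·b = +0.41
Eliminate b (×(-5) and ×155, subtract): 45825·a = -70.750 → a = ∂z/∂x = -0.001544
Back-substitute: b = ∂z/∂y = +0.007547.
|∇f| = √(-0.001544² + 0.007547²) = 0.007703 m/m

0.0077 m/m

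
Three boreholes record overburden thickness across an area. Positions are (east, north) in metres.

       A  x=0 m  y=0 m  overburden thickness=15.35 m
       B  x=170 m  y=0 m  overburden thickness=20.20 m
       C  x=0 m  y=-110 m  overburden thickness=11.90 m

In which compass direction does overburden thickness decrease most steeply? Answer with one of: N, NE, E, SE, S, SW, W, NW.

∂d/∂x = (20.20 − 15.35) / (170 − 0) = +0.02853
∂d/∂y = (11.90 − 15.35) / (-110 − 0) = +0.03136
Steepest decrease is along −∇f = (-0.02853 E, -0.03136 N) → southwest.

SW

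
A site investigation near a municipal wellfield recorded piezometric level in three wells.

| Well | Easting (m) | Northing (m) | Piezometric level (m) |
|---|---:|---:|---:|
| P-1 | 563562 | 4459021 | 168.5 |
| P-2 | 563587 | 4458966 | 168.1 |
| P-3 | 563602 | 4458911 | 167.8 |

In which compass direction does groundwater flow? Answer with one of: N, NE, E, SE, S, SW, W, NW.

Differences from P-1: to P-2 (Δx, Δy, Δh) = (25, -55, -0.4); to P-3 = (40, -110, -0.7).
Solve a·Δx + b·Δy = Δh: det = 25·(-110) − 40·(-55) = -550.
∂h/∂x = [(-0.4)·(-110) − (-0.7)·(-55)] / -550 = -0.01000
∂h/∂y = [25·(-0.7) − 40·(-0.4)] / -550 = +0.002727
Flow = −∇h = (+0.01000 east, -0.002727 north), which points east.

E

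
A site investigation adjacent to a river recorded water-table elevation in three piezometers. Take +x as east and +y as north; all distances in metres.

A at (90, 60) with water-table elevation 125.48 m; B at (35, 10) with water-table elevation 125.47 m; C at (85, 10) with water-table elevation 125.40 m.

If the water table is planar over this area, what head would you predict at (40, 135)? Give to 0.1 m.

With h = a·x + b·y + c and A as origin, the differences give:
  (-55)·a + (-50)·b = -0.01
  (-5)·a + (-50)·b = -0.08
Eliminate b (×(-50) and ×(-50), subtract): 2500·a = -3.500 → a = ∂h/∂x = -0.001400
Back-substitute: b = ∂h/∂y = +0.001740.
h(40, 135) = 125.48 + (-0.001400)·(-50) + (+0.001740)·(75) = 125.48 +0.070 +0.130 = 125.680 m.

125.7 m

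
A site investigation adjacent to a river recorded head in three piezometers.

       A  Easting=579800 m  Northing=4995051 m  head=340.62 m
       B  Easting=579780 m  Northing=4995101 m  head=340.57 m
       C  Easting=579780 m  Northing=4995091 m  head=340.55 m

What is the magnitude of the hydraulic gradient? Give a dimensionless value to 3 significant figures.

Differences from A: to B (Δx, Δy, Δh) = (-20, 50, -0.05); to C = (-20, 40, -0.07).
Determinant of the coordinate differences = (-20)·40 − (-20)·50 = 200.
∂h/∂x = [(-0.05)·40 − (-0.07)·50] / 200 = +0.007500
∂h/∂y = [(-20)·(-0.07) − (-20)·(-0.05)] / 200 = +0.002000
|∇h| = √(0.007500² + 0.002000²) = 0.007762

0.00776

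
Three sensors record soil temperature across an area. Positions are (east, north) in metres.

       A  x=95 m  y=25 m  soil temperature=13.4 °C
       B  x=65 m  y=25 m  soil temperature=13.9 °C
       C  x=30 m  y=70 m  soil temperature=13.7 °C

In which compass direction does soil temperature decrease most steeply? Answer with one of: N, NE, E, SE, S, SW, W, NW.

NE

With T = a·x + b·y + c and A as origin, the differences give:
  (-30)·a + 0·b = +0.5
  (-65)·a + 45·b = +0.3
Eliminate b (×45 and ×0, subtract): -1350·a = 22.50 → a = ∂T/∂x = -0.01667
Back-substitute: b = ∂T/∂y = -0.01741.
Steepest decrease is along −∇f = (+0.01667 E, +0.01741 N) → northeast.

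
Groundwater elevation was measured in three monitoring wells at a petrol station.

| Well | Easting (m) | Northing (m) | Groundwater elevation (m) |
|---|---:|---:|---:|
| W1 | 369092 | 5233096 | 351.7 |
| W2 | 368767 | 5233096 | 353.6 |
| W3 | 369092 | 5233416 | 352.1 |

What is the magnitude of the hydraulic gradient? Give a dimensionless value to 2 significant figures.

∂h/∂x = (353.6 − 351.7) / (368767 − 369092) = -0.005846
∂h/∂y = (352.1 − 351.7) / (5233416 − 5233096) = +0.001250
|∇h| = √(-0.005846² + 0.001250²) = 0.005978

0.0060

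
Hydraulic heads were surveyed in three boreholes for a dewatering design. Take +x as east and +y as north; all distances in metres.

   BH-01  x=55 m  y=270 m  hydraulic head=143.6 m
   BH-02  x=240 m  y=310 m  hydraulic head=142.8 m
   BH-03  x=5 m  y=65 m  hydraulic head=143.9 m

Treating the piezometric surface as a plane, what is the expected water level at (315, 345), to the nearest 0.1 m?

Three-point gradient (reference BH-01): Δ to BH-02 = (185, 40, -0.8), Δ to BH-03 = (-50, -205, +0.3).
∂h/∂x = -0.004231, ∂h/∂y = -0.0004315 (det = -35925).
h(315, 345) = 143.6 + (-0.004231)·(260) + (-0.0004315)·(75) = 143.6 -1.100 -0.032 = 142.468 m.

142.5 m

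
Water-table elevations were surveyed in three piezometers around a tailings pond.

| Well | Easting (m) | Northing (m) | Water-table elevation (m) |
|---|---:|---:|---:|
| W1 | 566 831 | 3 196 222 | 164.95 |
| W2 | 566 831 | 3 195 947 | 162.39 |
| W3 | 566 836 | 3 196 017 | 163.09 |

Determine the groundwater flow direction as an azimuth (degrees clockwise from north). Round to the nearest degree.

With h = a·x + b·y + c and W1 as origin, the differences give:
  0·a + (-275)·b = -2.56
  5·a + (-205)·b = -1.86
Eliminate b (×(-205) and ×(-275), subtract): 1375·a = 13.300 → a = ∂h/∂x = +0.009673
Back-substitute: b = ∂h/∂y = +0.009309.
Flow direction (−∇h) has components (-0.009673 E, -0.009309 N).
Azimuth = atan2(E, N) = atan2(-0.009673, -0.009309) = 226.1° ≈ 226°.

226°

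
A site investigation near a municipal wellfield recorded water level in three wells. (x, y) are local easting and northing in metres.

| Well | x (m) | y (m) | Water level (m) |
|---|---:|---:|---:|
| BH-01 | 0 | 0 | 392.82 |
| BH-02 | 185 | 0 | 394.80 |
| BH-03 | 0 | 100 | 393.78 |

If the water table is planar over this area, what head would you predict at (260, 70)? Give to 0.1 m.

396.3 m

∂h/∂x = (394.80 − 392.82) / (185 − 0) = +0.01070
∂h/∂y = (393.78 − 392.82) / (100 − 0) = +0.009600
h(260, 70) = 392.82 + (+0.01070)·(260) + (+0.009600)·(70) = 392.82 +2.783 +0.672 = 396.275 m.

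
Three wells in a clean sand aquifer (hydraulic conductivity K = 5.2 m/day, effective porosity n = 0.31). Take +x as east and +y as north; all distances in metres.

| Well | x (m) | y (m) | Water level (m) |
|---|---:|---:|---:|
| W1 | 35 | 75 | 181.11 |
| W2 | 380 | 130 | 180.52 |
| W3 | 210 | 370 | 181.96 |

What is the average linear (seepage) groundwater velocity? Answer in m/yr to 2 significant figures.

Three-point gradient (reference W1): Δ to W2 = (345, 55, -0.59), Δ to W3 = (175, 295, +0.85).
∂h/∂x = -0.002396, ∂h/∂y = +0.004303 (det = 92150).
|∇h| = √(-0.002396² + 0.004303²) = 0.004925
Seepage velocity v = K·i/n = 5.2 × 0.004925 / 0.31 = 0.08261 m/day = 30.17 m/yr.

30 m/yr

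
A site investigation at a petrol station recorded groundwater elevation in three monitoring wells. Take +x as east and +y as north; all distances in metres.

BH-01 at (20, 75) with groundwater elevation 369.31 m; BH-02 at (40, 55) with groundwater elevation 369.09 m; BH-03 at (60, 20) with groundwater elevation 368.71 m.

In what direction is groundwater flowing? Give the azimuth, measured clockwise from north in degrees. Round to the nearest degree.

178°

Taking BH-01 as reference: BH-02−BH-01 = (20, -20, -0.22); BH-03−BH-01 = (40, -55, -0.60).
Solve a·Δx + b·Δy = Δh: det = 20·(-55) − 40·(-20) = -300.
∂h/∂x = [(-0.22)·(-55) − (-0.60)·(-20)] / -300 = -0.0003333
∂h/∂y = [20·(-0.60) − 40·(-0.22)] / -300 = +0.01067
Flow direction (−∇h) has components (+0.0003333 E, -0.01067 N).
Azimuth = atan2(E, N) = atan2(+0.0003333, -0.01067) = 178.2° ≈ 178°.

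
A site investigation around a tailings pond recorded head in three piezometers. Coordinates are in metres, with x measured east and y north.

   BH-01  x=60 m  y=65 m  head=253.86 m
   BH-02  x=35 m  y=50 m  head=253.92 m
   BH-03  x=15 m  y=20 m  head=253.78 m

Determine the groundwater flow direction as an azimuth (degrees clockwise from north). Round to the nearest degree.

140°

Three-point gradient (reference BH-01): Δ to BH-02 = (-25, -15, +0.06), Δ to BH-03 = (-45, -45, -0.08).
∂h/∂x = -0.008667, ∂h/∂y = +0.01044 (det = 450).
Flow direction (−∇h) has components (+0.008667 E, -0.01044 N).
Azimuth = atan2(E, N) = atan2(+0.008667, -0.01044) = 140.3° ≈ 140°.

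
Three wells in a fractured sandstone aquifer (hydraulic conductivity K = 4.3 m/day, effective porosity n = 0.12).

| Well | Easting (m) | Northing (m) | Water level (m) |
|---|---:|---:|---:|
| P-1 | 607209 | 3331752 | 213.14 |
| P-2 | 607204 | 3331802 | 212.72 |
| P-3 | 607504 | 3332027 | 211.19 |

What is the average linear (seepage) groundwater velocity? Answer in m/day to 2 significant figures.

0.30 m/day

Differences from P-1: to P-2 (Δx, Δy, Δh) = (-5, 50, -0.42); to P-3 = (295, 275, -1.95).
Determinant of the coordinate differences = (-5)·275 − 295·50 = -16125.
∂h/∂x = [(-0.42)·275 − (-1.95)·50] / -16125 = +0.001116
∂h/∂y = [(-5)·(-1.95) − 295·(-0.42)] / -16125 = -0.008288
|∇h| = √(0.001116² + -0.008288²) = 0.008363
Seepage velocity v = K·i/n = 4.3 × 0.008363 / 0.12 = 0.2997 m/day.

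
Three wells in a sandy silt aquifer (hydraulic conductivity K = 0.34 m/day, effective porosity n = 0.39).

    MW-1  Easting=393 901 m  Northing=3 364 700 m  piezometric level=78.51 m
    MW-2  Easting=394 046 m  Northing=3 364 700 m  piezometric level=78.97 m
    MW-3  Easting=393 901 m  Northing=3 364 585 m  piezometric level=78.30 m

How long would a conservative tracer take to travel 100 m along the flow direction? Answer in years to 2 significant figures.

86 years

∂h/∂x = (78.97 − 78.51) / (394046 − 393901) = +0.003172
∂h/∂y = (78.30 − 78.51) / (3364585 − 3364700) = +0.001826
|∇h| = √(0.003172² + 0.001826²) = 0.00366
Seepage velocity v = K·i/n = 0.34 × 0.00366 / 0.39 = 0.003191 m/day.
t = 100 / 0.003191 = 3.134e+04 days = 85.8 years.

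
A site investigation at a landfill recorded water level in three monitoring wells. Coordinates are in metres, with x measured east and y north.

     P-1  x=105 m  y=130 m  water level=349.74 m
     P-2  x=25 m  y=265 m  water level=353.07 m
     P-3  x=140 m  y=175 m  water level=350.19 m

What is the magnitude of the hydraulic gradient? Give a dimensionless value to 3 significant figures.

Differences from P-1: to P-2 (Δx, Δy, Δh) = (-80, 135, +3.33); to P-3 = (35, 45, +0.45).
Solve a·Δx + b·Δy = Δh: det = (-80)·45 − 35·135 = -8325.
∂h/∂x = [(+3.33)·45 − (+0.45)·135] / -8325 = -0.01070
∂h/∂y = [(-80)·(+0.45) − 35·(+3.33)] / -8325 = +0.01832
|∇h| = √(-0.01070² + 0.01832²) = 0.02122

0.0212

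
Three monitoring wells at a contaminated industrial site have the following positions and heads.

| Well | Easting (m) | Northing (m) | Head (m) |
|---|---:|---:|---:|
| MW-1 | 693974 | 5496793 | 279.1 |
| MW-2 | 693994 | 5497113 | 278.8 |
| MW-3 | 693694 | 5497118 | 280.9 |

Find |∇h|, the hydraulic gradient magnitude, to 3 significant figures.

0.00703

Taking MW-1 as reference: MW-2−MW-1 = (20, 320, -0.3); MW-3−MW-1 = (-280, 325, +1.8).
Solve a·Δx + b·Δy = Δh: det = 20·325 − (-280)·320 = 96100.
∂h/∂x = [(-0.3)·325 − (+1.8)·320] / 96100 = -0.007008
∂h/∂y = [20·(+1.8) − (-280)·(-0.3)] / 96100 = -0.0004995
|∇h| = √(-0.007008² + -0.0004995²) = 0.007026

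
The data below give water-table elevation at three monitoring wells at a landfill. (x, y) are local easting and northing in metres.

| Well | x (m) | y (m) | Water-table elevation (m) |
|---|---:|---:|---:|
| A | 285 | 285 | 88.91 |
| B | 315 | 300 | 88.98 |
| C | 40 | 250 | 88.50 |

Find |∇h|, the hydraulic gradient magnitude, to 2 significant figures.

With h = a·x + b·y + c and A as origin, the differences give:
  30·a + 15·b = +0.07
  (-245)·a + (-35)·b = -0.41
Eliminate b (×(-35) and ×15, subtract): 2625·a = 3.700 → a = ∂h/∂x = +0.001410
Back-substitute: b = ∂h/∂y = +0.001848.
|∇h| = √(0.001410² + 0.001848²) = 0.002324

0.0023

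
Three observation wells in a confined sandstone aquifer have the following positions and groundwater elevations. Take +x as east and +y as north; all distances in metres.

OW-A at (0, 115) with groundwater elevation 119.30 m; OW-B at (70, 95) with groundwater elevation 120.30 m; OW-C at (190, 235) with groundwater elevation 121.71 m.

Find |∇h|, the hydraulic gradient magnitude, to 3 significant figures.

Taking OW-A as reference: OW-B−OW-A = (70, -20, +1.00); OW-C−OW-A = (190, 120, +2.41).
Determinant of the coordinate differences = 70·120 − 190·(-20) = 12200.
∂h/∂x = [(+1.00)·120 − (+2.41)·(-20)] / 12200 = +0.01379
∂h/∂y = [70·(+2.41) − 190·(+1.00)] / 12200 = -0.001746
|∇h| = √(0.01379² + -0.001746²) = 0.0139

0.0139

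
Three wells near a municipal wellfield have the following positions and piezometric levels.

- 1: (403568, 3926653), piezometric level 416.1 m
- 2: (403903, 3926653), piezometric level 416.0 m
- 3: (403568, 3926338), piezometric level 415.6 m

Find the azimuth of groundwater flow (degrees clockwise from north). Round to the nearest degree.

169°

∂h/∂x = (416.0 − 416.1) / (403903 − 403568) = -0.0002985
∂h/∂y = (415.6 − 416.1) / (3926338 − 3926653) = +0.001587
Flow direction (−∇h) has components (+0.0002985 E, -0.001587 N).
Azimuth = atan2(E, N) = atan2(+0.0002985, -0.001587) = 169.3° ≈ 169°.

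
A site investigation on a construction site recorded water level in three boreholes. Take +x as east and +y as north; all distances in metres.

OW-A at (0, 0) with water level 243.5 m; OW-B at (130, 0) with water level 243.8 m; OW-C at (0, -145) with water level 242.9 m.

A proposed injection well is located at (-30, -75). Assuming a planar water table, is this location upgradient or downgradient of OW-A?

∂h/∂x = (243.8 − 243.5) / (130 − 0) = +0.002308
∂h/∂y = (242.9 − 243.5) / (-145 − 0) = +0.004138
Head at (-30, -75) = 243.5 + (+0.002308)·(-30) + (+0.004138)·(-75) = 243.12 m.
That is lower than the 243.5 m at OW-A, so the point is downgradient.

downgradient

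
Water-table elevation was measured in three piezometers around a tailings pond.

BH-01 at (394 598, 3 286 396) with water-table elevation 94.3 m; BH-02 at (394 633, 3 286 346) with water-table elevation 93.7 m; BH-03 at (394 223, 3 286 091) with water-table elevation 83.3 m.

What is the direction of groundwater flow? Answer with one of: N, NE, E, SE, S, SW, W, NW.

With h = a·x + b·y + c and BH-01 as origin, the differences give:
  35·a + (-50)·b = -0.6
  (-375)·a + (-305)·b = -11.0
Eliminate b (×(-305) and ×(-50), subtract): -29425·a = -367.00 → a = ∂h/∂x = +0.01247
Back-substitute: b = ∂h/∂y = +0.02073.
Flow = −∇h = (-0.01247 east, -0.02073 north), which points southwest.

SW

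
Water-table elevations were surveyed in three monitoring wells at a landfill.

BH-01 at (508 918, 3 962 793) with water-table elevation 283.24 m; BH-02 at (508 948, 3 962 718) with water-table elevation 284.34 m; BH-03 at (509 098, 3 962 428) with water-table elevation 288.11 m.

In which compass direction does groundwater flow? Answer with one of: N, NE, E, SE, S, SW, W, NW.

Differences from BH-01: to BH-02 (Δx, Δy, Δh) = (30, -75, +1.10); to BH-03 = (180, -365, +4.87).
Solve a·Δx + b·Δy = Δh: det = 30·(-365) − 180·(-75) = 2550.
∂h/∂x = [(+1.10)·(-365) − (+4.87)·(-75)] / 2550 = -0.01422
∂h/∂y = [30·(+4.87) − 180·(+1.10)] / 2550 = -0.02035
Flow = −∇h = (+0.01422 east, +0.02035 north), which points northeast.

NE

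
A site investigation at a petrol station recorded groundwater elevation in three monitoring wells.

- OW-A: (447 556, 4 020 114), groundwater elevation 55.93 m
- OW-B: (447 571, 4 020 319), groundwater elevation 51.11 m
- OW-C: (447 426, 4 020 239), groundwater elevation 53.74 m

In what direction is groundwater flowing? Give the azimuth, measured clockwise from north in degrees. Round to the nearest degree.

013°

With h = a·x + b·y + c and OW-A as origin, the differences give:
  15·a + 205·b = -4.82
  (-130)·a + 125·b = -2.19
Eliminate b (×125 and ×205, subtract): 28525·a = -153.550 → a = ∂h/∂x = -0.005383
Back-substitute: b = ∂h/∂y = -0.02312.
Flow direction (−∇h) has components (+0.005383 E, +0.02312 N).
Azimuth = atan2(E, N) = atan2(+0.005383, +0.02312) = 13.1° ≈ 013°.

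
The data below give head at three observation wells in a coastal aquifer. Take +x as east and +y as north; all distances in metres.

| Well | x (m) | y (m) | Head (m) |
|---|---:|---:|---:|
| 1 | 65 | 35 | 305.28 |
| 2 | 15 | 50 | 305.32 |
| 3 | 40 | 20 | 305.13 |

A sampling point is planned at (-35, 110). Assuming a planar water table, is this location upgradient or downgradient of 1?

upgradient

Taking 1 as reference: 2−1 = (-50, 15, +0.04); 3−1 = (-25, -15, -0.15).
Solve a·Δx + b·Δy = Δh: det = (-50)·(-15) − (-25)·15 = 1125.
∂h/∂x = [(+0.04)·(-15) − (-0.15)·15] / 1125 = +0.001467
∂h/∂y = [(-50)·(-0.15) − (-25)·(+0.04)] / 1125 = +0.007556
Head at (-35, 110) = 305.28 + (+0.001467)·(-100) + (+0.007556)·(75) = 305.70 m.
That is higher than the 305.28 m at 1, so the point is upgradient.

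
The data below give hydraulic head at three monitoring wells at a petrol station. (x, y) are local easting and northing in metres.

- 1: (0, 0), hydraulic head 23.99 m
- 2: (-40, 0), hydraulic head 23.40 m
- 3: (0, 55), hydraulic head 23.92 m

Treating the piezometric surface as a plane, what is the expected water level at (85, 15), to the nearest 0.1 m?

25.2 m

∂h/∂x = (23.40 − 23.99) / (-40 − 0) = +0.01475
∂h/∂y = (23.92 − 23.99) / (55 − 0) = -0.001273
h(85, 15) = 23.99 + (+0.01475)·(85) + (-0.001273)·(15) = 23.99 +1.254 -0.019 = 25.225 m.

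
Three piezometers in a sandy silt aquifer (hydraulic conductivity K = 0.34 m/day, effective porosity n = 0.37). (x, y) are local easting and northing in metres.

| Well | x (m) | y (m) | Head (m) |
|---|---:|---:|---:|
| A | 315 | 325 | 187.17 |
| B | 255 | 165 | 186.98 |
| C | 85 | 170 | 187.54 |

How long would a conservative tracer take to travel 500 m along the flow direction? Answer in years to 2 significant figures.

370 years

Differences from A: to B (Δx, Δy, Δh) = (-60, -160, -0.19); to C = (-230, -155, +0.37).
Determinant of the coordinate differences = (-60)·(-155) − (-230)·(-160) = -27500.
∂h/∂x = [(-0.19)·(-155) − (+0.37)·(-160)] / -27500 = -0.003224
∂h/∂y = [(-60)·(+0.37) − (-230)·(-0.19)] / -27500 = +0.002396
|∇h| = √(-0.003224² + 0.002396²) = 0.004017
Seepage velocity v = K·i/n = 0.34 × 0.004017 / 0.37 = 0.003691 m/day.
t = 500 / 0.003691 = 1.355e+05 days = 371 years.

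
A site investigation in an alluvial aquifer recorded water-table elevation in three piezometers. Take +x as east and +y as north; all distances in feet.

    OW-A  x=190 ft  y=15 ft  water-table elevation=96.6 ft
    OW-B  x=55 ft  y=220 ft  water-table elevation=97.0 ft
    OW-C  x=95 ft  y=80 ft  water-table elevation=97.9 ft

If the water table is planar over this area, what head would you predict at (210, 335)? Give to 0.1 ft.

92.0 ft

With h = a·x + b·y + c and OW-A as origin, the differences give:
  (-135)·a + 205·b = +0.4
  (-95)·a + 65·b = +1.3
Eliminate b (×65 and ×205, subtract): 10700·a = -240.50 → a = ∂h/∂x = -0.02248
Back-substitute: b = ∂h/∂y = -0.01285.
h(210, 335) = 96.6 + (-0.02248)·(20) + (-0.01285)·(320) = 96.6 -0.450 -4.112 = 92.038 ft.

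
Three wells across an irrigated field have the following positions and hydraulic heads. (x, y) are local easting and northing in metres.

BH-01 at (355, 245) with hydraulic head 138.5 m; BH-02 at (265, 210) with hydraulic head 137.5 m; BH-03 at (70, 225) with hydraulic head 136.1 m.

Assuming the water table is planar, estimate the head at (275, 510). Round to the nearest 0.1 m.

With h = a·x + b·y + c and BH-01 as origin, the differences give:
  (-90)·a + (-35)·b = -1.0
  (-285)·a + (-20)·b = -2.4
Eliminate b (×(-20) and ×(-35), subtract): -8175·a = -64.00 → a = ∂h/∂x = +0.007829
Back-substitute: b = ∂h/∂y = +0.008440.
h(275, 510) = 138.5 + (+0.007829)·(-80) + (+0.008440)·(265) = 138.5 -0.626 +2.237 = 140.110 m.

140.1 m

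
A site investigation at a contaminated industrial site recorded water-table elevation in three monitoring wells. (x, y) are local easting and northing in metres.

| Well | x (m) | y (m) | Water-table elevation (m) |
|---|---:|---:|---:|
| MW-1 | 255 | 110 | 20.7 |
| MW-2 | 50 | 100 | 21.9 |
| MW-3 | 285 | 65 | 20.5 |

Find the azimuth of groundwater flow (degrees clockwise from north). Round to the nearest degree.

095°

With h = a·x + b·y + c and MW-1 as origin, the differences give:
  (-205)·a + (-10)·b = +1.2
  30·a + (-45)·b = -0.2
Eliminate b (×(-45) and ×(-10), subtract): 9525·a = -56.00 → a = ∂h/∂x = -0.005879
Back-substitute: b = ∂h/∂y = +0.0005249.
Flow direction (−∇h) has components (+0.005879 E, -0.0005249 N).
Azimuth = atan2(E, N) = atan2(+0.005879, -0.0005249) = 95.1° ≈ 095°.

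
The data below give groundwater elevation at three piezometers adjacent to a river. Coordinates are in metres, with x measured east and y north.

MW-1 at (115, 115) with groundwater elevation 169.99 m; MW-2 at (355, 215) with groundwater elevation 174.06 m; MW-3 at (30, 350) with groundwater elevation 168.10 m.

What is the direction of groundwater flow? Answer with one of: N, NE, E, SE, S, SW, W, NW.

Taking MW-1 as reference: MW-2−MW-1 = (240, 100, +4.07); MW-3−MW-1 = (-85, 235, -1.89).
Determinant of the coordinate differences = 240·235 − (-85)·100 = 64900.
∂h/∂x = [(+4.07)·235 − (-1.89)·100] / 64900 = +0.01765
∂h/∂y = [240·(-1.89) − (-85)·(+4.07)] / 64900 = -0.001659
Flow = −∇h = (-0.01765 east, +0.001659 north), which points west.

W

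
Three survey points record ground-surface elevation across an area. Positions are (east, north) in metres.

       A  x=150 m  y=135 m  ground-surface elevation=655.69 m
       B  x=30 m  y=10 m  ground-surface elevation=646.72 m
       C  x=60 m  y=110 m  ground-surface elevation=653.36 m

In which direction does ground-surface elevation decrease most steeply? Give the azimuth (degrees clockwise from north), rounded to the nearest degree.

Differences from A: to B (Δx, Δy, Δh) = (-120, -125, -8.97); to C = (-90, -25, -2.33).
Solve a·Δx + b·Δy = Δz: det = (-120)·(-25) − (-90)·(-125) = -8250.
∂z/∂x = [(-8.97)·(-25) − (-2.33)·(-125)] / -8250 = +0.008121
∂z/∂y = [(-120)·(-2.33) − (-90)·(-8.97)] / -8250 = +0.06396
Steepest decrease is along −∇f: components (-0.008121 E, -0.06396 N).
Azimuth = atan2(-0.008121, -0.06396) = 187.2° ≈ 187°.

187°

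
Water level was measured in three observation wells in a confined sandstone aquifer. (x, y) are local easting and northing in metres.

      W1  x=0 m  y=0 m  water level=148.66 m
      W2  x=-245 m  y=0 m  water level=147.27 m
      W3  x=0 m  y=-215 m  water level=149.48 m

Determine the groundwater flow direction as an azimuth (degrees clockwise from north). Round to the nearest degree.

304°

∂h/∂x = (147.27 − 148.66) / (-245 − 0) = +0.005673
∂h/∂y = (149.48 − 148.66) / (-215 − 0) = -0.003814
Flow direction (−∇h) has components (-0.005673 E, +0.003814 N).
Azimuth = atan2(E, N) = atan2(-0.005673, +0.003814) = 303.9° ≈ 304°.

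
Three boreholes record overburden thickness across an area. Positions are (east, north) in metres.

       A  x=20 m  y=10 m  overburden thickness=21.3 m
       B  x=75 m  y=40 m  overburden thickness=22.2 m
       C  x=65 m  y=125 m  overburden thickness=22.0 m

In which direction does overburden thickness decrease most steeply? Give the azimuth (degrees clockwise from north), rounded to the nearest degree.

With d = a·x + b·y + c and A as origin, the differences give:
  55·a + 30·b = +0.9
  45·a + 115·b = +0.7
Eliminate b (×115 and ×30, subtract): 4975·a = 82.50 → a = ∂d/∂x = +0.01658
Back-substitute: b = ∂d/∂y = -0.0004020.
Steepest decrease is along −∇f: components (-0.01658 E, +0.0004020 N).
Azimuth = atan2(-0.01658, +0.0004020) = 271.4° ≈ 271°.

271°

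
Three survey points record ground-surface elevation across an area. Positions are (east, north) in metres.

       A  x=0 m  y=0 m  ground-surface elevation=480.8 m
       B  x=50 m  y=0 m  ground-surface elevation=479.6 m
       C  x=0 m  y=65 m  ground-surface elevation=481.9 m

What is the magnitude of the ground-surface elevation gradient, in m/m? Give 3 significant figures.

∂z/∂x = (479.6 − 480.8) / (50 − 0) = -0.02400
∂z/∂y = (481.9 − 480.8) / (65 − 0) = +0.01692
|∇f| = √(-0.02400² + 0.01692²) = 0.02936 m/m

0.0294 m/m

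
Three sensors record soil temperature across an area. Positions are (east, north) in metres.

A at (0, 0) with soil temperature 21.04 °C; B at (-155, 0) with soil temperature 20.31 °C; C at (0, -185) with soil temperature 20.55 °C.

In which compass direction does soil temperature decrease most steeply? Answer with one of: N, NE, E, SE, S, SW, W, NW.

∂T/∂x = (20.31 − 21.04) / (-155 − 0) = +0.004710
∂T/∂y = (20.55 − 21.04) / (-185 − 0) = +0.002649
Steepest decrease is along −∇f = (-0.004710 E, -0.002649 N) → southwest.

SW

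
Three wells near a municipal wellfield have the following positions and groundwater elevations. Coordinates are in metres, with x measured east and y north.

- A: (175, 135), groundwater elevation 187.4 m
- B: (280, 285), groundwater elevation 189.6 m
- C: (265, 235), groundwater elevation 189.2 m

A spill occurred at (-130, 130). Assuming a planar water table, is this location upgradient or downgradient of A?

downgradient

Taking A as reference: B−A = (105, 150, +2.2); C−A = (90, 100, +1.8).
Determinant of the coordinate differences = 105·100 − 90·150 = -3000.
∂h/∂x = [(+2.2)·100 − (+1.8)·150] / -3000 = +0.01667
∂h/∂y = [105·(+1.8) − 90·(+2.2)] / -3000 = +0.003000
Head at (-130, 130) = 187.4 + (+0.01667)·(-305) + (+0.003000)·(-5) = 182.30 m.
That is lower than the 187.4 m at A, so the point is downgradient.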